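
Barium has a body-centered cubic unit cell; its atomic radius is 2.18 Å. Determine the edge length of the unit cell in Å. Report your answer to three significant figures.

In a BCC lattice, atoms touch along the body diagonal, so √3·a = 4r.
a = 4r/√3 = 4 × 2.18 / 1.7321 = 5.03 Å.

5.03 Å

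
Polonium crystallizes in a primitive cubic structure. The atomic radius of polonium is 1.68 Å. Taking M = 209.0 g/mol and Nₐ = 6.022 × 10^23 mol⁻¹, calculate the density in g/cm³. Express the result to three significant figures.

In a simple cubic lattice, atoms touch along the cell edge, so a = 2r, giving a = 3.360 Å = 3.360 × 10^-8 cm.
With Z = 1, ρ = Z·M/(N_A·a³) = 1 × 209.0 / (6.022 × 10²³ × 3.793 × 10^-23) = 9.149 g/cm³.

9.15 g/cm³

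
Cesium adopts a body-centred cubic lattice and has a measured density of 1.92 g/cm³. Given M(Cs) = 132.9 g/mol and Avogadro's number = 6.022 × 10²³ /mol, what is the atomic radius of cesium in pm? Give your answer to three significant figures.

265 pm

For a BCC cell (Z = 2), a³ = Z·M/(N_A·ρ) = 2 × 132.9 / (6.022 × 10²³ × 1.920) = 2.299 × 10^-22 cm³, so a = 6.126 × 10^-8 cm = 612.6 pm.
Atoms touch along the body diagonal, so √3·a = 4r, so r = 0.4330 × a = 265 pm.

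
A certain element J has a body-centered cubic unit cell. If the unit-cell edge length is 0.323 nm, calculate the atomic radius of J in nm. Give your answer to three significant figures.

In a BCC lattice, atoms touch along the body diagonal, so √3·a = 4r.
r = √3·a/4 = 1.7321 × 0.323 / 4 = 0.140 nm.

0.140 nm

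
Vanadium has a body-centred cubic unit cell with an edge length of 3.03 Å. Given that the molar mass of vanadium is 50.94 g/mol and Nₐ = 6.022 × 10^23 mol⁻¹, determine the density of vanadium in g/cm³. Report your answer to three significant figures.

6.08 g/cm³

A BCC unit cell contains Z = 2 atoms.
Cell volume: a³ = (3.03 Å)³ = (3.030 × 10^-8 cm)³ = 2.782 × 10^-23 cm³.
ρ = Z·M/(N_A·a³) = 2 × 50.94 / (6.022 × 10²³ × 2.782 × 10^-23) = 6.082 g/cm³.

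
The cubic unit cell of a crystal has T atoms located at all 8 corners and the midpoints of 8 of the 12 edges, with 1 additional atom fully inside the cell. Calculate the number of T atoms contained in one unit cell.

Corner atoms are shared by 8 cells (1/8 each), edge atoms by 4 (1/4 each), interior atoms are unshared.
Net atoms = 8 × 1/8 + 8 × 1/4 + 1 = 1 + 2 + 1 = 4.

4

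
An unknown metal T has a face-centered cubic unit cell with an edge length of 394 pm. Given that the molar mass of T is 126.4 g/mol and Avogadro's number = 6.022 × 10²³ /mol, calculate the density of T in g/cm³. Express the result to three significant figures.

13.7 g/cm³

An FCC unit cell contains Z = 4 atoms.
Cell volume: a³ = (394 pm)³ = (3.940 × 10^-8 cm)³ = 6.116 × 10^-23 cm³.
ρ = Z·M/(N_A·a³) = 4 × 126.4 / (6.022 × 10²³ × 6.116 × 10^-23) = 13.73 g/cm³.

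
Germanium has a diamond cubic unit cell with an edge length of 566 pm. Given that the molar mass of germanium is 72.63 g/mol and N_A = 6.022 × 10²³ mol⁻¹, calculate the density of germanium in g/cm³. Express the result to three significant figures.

A diamond cubic unit cell contains Z = 8 atoms.
Cell volume: a³ = (566 pm)³ = (5.660 × 10^-8 cm)³ = 1.813 × 10^-22 cm³.
ρ = Z·M/(N_A·a³) = 8 × 72.63 / (6.022 × 10²³ × 1.813 × 10^-22) = 5.321 g/cm³.

5.32 g/cm³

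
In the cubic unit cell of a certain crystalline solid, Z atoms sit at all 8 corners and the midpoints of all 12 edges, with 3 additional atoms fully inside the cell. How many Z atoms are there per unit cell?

Corner atoms are shared by 8 cells (1/8 each), edge atoms by 4 (1/4 each), interior atoms are unshared.
Net atoms = 8 × 1/8 + 12 × 1/4 + 3 = 1 + 3 + 3 = 7.

7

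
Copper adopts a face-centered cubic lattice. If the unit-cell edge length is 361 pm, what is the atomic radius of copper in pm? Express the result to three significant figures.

In an FCC lattice, atoms touch along the face diagonal, so √2·a = 4r.
r = √2·a/4 = 1.4142 × 361 / 4 = 128 pm.

128 pm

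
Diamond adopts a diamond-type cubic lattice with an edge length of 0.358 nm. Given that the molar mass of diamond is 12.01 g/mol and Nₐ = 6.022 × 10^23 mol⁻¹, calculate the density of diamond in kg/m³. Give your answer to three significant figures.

A diamond cubic unit cell contains Z = 8 atoms.
Cell volume: a³ = (0.358 nm)³ = (3.580 × 10^-8 cm)³ = 4.588 × 10^-23 cm³.
ρ = Z·M/(N_A·a³) = 8 × 12.01 / (6.022 × 10²³ × 4.588 × 10^-23) = 3.477 g/cm³ = 3480 kg/m³.

3480 kg/m³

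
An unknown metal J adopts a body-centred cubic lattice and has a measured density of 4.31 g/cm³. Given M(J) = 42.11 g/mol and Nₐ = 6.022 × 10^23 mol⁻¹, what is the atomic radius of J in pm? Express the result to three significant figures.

138 pm

For a BCC cell (Z = 2), a³ = Z·M/(N_A·ρ) = 2 × 42.11 / (6.022 × 10²³ × 4.310) = 3.245 × 10^-23 cm³, so a = 3.190 × 10^-8 cm = 319.0 pm.
Atoms touch along the body diagonal, so √3·a = 4r, so r = 0.4330 × a = 138 pm.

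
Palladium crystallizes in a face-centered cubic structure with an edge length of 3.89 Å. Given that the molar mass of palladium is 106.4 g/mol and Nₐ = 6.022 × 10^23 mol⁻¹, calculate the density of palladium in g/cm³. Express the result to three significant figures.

12.0 g/cm³

An FCC unit cell contains Z = 4 atoms.
Cell volume: a³ = (3.89 Å)³ = (3.890 × 10^-8 cm)³ = 5.886 × 10^-23 cm³.
ρ = Z·M/(N_A·a³) = 4 × 106.4 / (6.022 × 10²³ × 5.886 × 10^-23) = 12.01 g/cm³.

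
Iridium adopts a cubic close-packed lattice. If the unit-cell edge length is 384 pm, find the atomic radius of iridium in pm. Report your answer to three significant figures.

In an FCC lattice, atoms touch along the face diagonal, so √2·a = 4r.
r = √2·a/4 = 1.4142 × 384 / 4 = 136 pm.

136 pm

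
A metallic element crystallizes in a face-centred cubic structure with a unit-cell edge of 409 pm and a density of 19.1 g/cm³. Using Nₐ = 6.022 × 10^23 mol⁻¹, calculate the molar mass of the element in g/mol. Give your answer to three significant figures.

197 g/mol

An FCC cell has Z = 4 atoms; a = 4.090 × 10^-8 cm.
M = ρ·N_A·a³/Z = 19.1 × 6.022 × 10²³ × 6.842 × 10^-23 / 4 = 197 g/mol.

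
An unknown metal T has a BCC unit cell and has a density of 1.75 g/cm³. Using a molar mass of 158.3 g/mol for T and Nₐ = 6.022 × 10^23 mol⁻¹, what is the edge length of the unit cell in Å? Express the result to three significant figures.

6.70 Å

With Z = 2 atoms per BCC cell, a³ = Z·M/(N_A·ρ) = 2 × 158.3 / (6.022 × 10²³ × 1.750 g/cm³) = 3.004 × 10^-22 cm³.
a = (3.004 × 10^-22)^(1/3) = 6.697 × 10^-8 cm = 6.70 Å.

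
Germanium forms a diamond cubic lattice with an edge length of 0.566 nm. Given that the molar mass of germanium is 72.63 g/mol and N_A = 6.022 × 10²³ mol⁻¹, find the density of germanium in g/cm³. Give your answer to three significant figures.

5.32 g/cm³

A diamond cubic unit cell contains Z = 8 atoms.
Cell volume: a³ = (0.566 nm)³ = (5.660 × 10^-8 cm)³ = 1.813 × 10^-22 cm³.
ρ = Z·M/(N_A·a³) = 8 × 72.63 / (6.022 × 10²³ × 1.813 × 10^-22) = 5.321 g/cm³.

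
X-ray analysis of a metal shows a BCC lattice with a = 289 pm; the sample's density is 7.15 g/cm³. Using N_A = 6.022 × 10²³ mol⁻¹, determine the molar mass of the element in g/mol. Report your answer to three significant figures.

A BCC cell has Z = 2 atoms; a = 2.890 × 10^-8 cm.
M = ρ·N_A·a³/Z = 7.15 × 6.022 × 10²³ × 2.414 × 10^-23 / 2 = 52.0 g/mol.

52.0 g/mol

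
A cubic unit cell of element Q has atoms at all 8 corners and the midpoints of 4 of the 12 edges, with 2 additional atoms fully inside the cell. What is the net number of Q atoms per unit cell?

4

Corner atoms are shared by 8 cells (1/8 each), edge atoms by 4 (1/4 each), interior atoms are unshared.
Net atoms = 8 × 1/8 + 4 × 1/4 + 2 = 1 + 1 + 2 = 4.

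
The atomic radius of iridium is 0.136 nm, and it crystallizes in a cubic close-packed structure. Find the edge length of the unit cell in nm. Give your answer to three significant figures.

0.385 nm

In an FCC lattice, atoms touch along the face diagonal, so √2·a = 4r.
a = 4r/√2 = 4 × 0.136 / 1.4142 = 0.385 nm.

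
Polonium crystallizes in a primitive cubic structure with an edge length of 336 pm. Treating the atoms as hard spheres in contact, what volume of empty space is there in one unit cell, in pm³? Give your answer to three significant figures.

In a simple cubic lattice atoms touch along the cell edge, so a = 2r, so r = 0.5000a = 168.0 pm.
V_cell = a³ = 3.793 × 10^7 pm³; V_atoms = 1 × (4/3)πr³ = 1.986 × 10^7 pm³.
Empty space = 3.793 × 10^7 − 1.986 × 10^7 = 1.81 × 10^7 pm³.

1.81 × 10^7 pm³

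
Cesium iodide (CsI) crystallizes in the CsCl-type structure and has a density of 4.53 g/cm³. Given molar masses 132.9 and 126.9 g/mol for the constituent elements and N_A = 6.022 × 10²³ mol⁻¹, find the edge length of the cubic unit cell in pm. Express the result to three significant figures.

M(CsI) = 259.8 g/mol; Z = 1 formula unit per cell.
a³ = Z·M/(N_A·ρ) = 1 × 259.8 / (6.022 × 10²³ × 4.53) = 9.524 × 10^-23 cm³, so a = 4.567 × 10^-8 cm = 457 pm.

457 pm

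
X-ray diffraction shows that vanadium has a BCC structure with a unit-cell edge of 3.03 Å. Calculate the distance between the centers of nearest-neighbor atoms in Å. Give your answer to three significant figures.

In a BCC structure, atoms touch along the body diagonal, so √3·a = 4r; the nearest-neighbor distance equals 2r = 0.8660·a.
d = 0.8660 × 3.03 = 2.62 Å.

2.62 Å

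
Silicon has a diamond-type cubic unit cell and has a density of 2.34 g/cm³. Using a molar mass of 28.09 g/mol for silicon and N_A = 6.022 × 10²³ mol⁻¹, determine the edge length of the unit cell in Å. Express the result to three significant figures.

With Z = 8 atoms per diamond cubic cell, a³ = Z·M/(N_A·ρ) = 8 × 28.09 / (6.022 × 10²³ × 2.340 g/cm³) = 1.595 × 10^-22 cm³.
a = (1.595 × 10^-22)^(1/3) = 5.423 × 10^-8 cm = 5.42 Å.

5.42 Å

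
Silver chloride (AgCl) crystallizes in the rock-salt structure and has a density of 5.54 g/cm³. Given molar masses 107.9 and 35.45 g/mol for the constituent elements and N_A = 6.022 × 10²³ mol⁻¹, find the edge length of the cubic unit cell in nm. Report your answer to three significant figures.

0.556 nm

M(AgCl) = 143.35 g/mol; Z = 4 formula units per cell.
a³ = Z·M/(N_A·ρ) = 4 × 143.35 / (6.022 × 10²³ × 5.54) = 1.719 × 10^-22 cm³, so a = 5.560 × 10^-8 cm = 0.556 nm.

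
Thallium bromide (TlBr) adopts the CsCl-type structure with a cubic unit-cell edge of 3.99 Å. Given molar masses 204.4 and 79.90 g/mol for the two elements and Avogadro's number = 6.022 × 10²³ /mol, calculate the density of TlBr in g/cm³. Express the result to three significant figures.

The CsCl-type structure contains Z = 1 formula unit per cell; M(TlBr) = 204.4 + 79.90 = 284.3 g/mol.
a³ = (3.990 × 10^-8 cm)³ = 6.352 × 10^-23 cm³.
ρ = 1 × 284.3 / (6.022 × 10²³ × 6.352 × 10^-23) = 7.432 g/cm³.

7.43 g/cm³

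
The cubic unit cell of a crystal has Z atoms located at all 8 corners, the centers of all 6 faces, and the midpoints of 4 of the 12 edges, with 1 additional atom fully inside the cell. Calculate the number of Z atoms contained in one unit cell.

Corner atoms are shared by 8 cells (1/8 each), face atoms by 2 (1/2 each), edge atoms by 4 (1/4 each), interior atoms are unshared.
Net atoms = 8 × 1/8 + 6 × 1/2 + 4 × 1/4 + 1 = 1 + 3 + 1 + 1 = 6.

6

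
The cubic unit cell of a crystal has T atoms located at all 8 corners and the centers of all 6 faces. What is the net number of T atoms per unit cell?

Corner atoms are shared by 8 cells (1/8 each), face atoms by 2 (1/2 each).
Net atoms = 8 × 1/8 + 6 × 1/2 = 1 + 3 = 4.

4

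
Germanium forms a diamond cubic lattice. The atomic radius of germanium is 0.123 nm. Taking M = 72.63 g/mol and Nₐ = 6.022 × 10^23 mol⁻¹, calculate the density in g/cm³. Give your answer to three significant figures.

5.26 g/cm³

In a diamond cubic lattice, nearest neighbors lie along the body diagonal with √3·a = 8r, giving a = 0.5681 nm = 5.681 × 10^-8 cm.
With Z = 8, ρ = Z·M/(N_A·a³) = 8 × 72.63 / (6.022 × 10²³ × 1.834 × 10^-22) = 5.262 g/cm³.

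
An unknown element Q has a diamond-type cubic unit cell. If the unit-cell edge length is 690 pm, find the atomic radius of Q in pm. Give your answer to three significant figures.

149 pm

In a diamond cubic lattice, nearest neighbors lie along the body diagonal with √3·a = 8r.
r = √3·a/8 = 1.7321 × 690 / 8 = 149 pm.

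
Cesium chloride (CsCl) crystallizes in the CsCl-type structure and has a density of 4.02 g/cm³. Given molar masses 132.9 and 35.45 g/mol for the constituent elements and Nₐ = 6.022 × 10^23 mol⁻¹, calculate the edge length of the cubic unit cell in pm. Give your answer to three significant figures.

M(CsCl) = 168.35 g/mol; Z = 1 formula unit per cell.
a³ = Z·M/(N_A·ρ) = 1 × 168.35 / (6.022 × 10²³ × 4.02) = 6.954 × 10^-23 cm³, so a = 4.112 × 10^-8 cm = 411 pm.

411 pm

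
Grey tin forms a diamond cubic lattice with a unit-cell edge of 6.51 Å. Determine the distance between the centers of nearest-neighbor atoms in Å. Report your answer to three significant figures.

In a diamond cubic structure, nearest neighbors lie along the body diagonal with √3·a = 8r; the nearest-neighbor distance equals 2r = 0.4330·a.
d = 0.4330 × 6.51 = 2.82 Å.

2.82 Å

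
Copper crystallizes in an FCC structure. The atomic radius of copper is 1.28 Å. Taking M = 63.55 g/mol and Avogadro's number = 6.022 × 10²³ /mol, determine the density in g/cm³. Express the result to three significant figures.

8.90 g/cm³

In an FCC lattice, atoms touch along the face diagonal, so √2·a = 4r, giving a = 3.620 Å = 3.620 × 10^-8 cm.
With Z = 4, ρ = Z·M/(N_A·a³) = 4 × 63.55 / (6.022 × 10²³ × 4.745 × 10^-23) = 8.895 g/cm³.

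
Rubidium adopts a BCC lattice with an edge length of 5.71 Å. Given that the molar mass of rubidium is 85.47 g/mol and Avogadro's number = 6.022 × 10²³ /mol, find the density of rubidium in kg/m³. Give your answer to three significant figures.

A BCC unit cell contains Z = 2 atoms.
Cell volume: a³ = (5.71 Å)³ = (5.710 × 10^-8 cm)³ = 1.862 × 10^-22 cm³.
ρ = Z·M/(N_A·a³) = 2 × 85.47 / (6.022 × 10²³ × 1.862 × 10^-22) = 1.525 g/cm³ = 1520 kg/m³.

1520 kg/m³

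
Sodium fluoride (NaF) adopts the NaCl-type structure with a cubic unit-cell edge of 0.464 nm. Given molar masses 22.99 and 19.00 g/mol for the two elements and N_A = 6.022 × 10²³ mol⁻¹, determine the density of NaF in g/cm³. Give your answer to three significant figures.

The NaCl-type structure contains Z = 4 formula units per cell; M(NaF) = 22.99 + 19.00 = 41.99 g/mol.
a³ = (4.640 × 10^-8 cm)³ = 9.990 × 10^-23 cm³.
ρ = 4 × 41.99 / (6.022 × 10²³ × 9.990 × 10^-23) = 2.792 g/cm³.

2.79 g/cm³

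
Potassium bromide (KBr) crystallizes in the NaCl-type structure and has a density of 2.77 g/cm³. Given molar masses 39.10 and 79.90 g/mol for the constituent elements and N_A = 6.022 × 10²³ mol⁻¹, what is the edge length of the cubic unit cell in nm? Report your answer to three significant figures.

M(KBr) = 119.0 g/mol; Z = 4 formula units per cell.
a³ = Z·M/(N_A·ρ) = 4 × 119.0 / (6.022 × 10²³ × 2.77) = 2.854 × 10^-22 cm³, so a = 6.584 × 10^-8 cm = 0.658 nm.

0.658 nm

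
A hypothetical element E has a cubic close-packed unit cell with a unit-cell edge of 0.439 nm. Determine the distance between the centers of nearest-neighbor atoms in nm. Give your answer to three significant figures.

In an FCC structure, atoms touch along the face diagonal, so √2·a = 4r; the nearest-neighbor distance equals 2r = 0.7071·a.
d = 0.7071 × 0.439 = 0.310 nm.

0.310 nm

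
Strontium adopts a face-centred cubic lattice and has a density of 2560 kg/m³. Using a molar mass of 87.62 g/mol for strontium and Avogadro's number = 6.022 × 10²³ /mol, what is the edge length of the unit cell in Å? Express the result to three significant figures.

6.10 Å

With Z = 4 atoms per FCC cell, a³ = Z·M/(N_A·ρ) = 4 × 87.62 / (6.022 × 10²³ × 2.560 g/cm³) = 2.273 × 10^-22 cm³.
a = (2.273 × 10^-22)^(1/3) = 6.103 × 10^-8 cm = 6.10 Å.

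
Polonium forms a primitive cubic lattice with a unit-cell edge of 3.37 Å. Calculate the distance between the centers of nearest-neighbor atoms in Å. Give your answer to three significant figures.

In a simple cubic structure, atoms touch along the cell edge, so a = 2r; the nearest-neighbor distance equals 2r = 1.000·a.
d = 1.000 × 3.37 = 3.37 Å.

3.37 Å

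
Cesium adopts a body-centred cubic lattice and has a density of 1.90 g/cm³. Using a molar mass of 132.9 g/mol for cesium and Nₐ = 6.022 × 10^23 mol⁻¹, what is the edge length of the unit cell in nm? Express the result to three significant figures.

With Z = 2 atoms per BCC cell, a³ = Z·M/(N_A·ρ) = 2 × 132.9 / (6.022 × 10²³ × 1.900 g/cm³) = 2.323 × 10^-22 cm³.
a = (2.323 × 10^-22)^(1/3) = 6.147 × 10^-8 cm = 0.615 nm.

0.615 nm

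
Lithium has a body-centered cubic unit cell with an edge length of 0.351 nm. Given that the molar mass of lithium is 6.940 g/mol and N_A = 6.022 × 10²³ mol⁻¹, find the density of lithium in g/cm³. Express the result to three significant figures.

0.533 g/cm³

A BCC unit cell contains Z = 2 atoms.
Cell volume: a³ = (0.351 nm)³ = (3.510 × 10^-8 cm)³ = 4.324 × 10^-23 cm³.
ρ = Z·M/(N_A·a³) = 2 × 6.940 / (6.022 × 10²³ × 4.324 × 10^-23) = 0.5330 g/cm³.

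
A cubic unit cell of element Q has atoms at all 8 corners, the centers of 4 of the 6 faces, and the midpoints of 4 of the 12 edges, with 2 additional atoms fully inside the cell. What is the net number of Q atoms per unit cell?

6

Corner atoms are shared by 8 cells (1/8 each), face atoms by 2 (1/2 each), edge atoms by 4 (1/4 each), interior atoms are unshared.
Net atoms = 8 × 1/8 + 4 × 1/2 + 4 × 1/4 + 2 = 1 + 2 + 1 + 2 = 6.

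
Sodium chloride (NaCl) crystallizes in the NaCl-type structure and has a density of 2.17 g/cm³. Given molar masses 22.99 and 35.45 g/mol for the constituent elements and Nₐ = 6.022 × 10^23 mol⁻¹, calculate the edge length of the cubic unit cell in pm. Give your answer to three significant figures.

M(NaCl) = 58.44 g/mol; Z = 4 formula units per cell.
a³ = Z·M/(N_A·ρ) = 4 × 58.44 / (6.022 × 10²³ × 2.17) = 1.789 × 10^-22 cm³, so a = 5.635 × 10^-8 cm = 563 pm.

563 pm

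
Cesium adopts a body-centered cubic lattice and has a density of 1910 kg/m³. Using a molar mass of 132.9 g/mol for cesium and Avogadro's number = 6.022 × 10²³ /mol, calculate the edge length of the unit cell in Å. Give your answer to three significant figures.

With Z = 2 atoms per BCC cell, a³ = Z·M/(N_A·ρ) = 2 × 132.9 / (6.022 × 10²³ × 1.910 g/cm³) = 2.311 × 10^-22 cm³.
a = (2.311 × 10^-22)^(1/3) = 6.137 × 10^-8 cm = 6.14 Å.

6.14 Å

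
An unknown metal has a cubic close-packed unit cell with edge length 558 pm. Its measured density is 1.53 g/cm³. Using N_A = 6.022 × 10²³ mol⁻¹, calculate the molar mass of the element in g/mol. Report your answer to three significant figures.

40.0 g/mol

An FCC cell has Z = 4 atoms; a = 5.580 × 10^-8 cm.
M = ρ·N_A·a³/Z = 1.53 × 6.022 × 10²³ × 1.737 × 10^-22 / 4 = 40.0 g/mol.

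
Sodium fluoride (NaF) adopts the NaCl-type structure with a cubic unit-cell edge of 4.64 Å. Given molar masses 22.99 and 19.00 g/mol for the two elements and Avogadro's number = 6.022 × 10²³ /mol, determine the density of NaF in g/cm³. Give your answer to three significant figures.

The NaCl-type structure contains Z = 4 formula units per cell; M(NaF) = 22.99 + 19.00 = 41.99 g/mol.
a³ = (4.640 × 10^-8 cm)³ = 9.990 × 10^-23 cm³.
ρ = 4 × 41.99 / (6.022 × 10²³ × 9.990 × 10^-23) = 2.792 g/cm³.

2.79 g/cm³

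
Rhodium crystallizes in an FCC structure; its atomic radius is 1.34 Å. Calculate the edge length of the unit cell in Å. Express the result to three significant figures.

3.79 Å

In an FCC lattice, atoms touch along the face diagonal, so √2·a = 4r.
a = 4r/√2 = 4 × 1.34 / 1.4142 = 3.79 Å.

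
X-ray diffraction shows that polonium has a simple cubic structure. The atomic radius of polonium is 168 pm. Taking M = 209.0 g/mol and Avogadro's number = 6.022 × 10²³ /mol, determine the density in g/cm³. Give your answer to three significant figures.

9.15 g/cm³

In a simple cubic lattice, atoms touch along the cell edge, so a = 2r, giving a = 336.0 pm = 3.360 × 10^-8 cm.
With Z = 1, ρ = Z·M/(N_A·a³) = 1 × 209.0 / (6.022 × 10²³ × 3.793 × 10^-23) = 9.149 g/cm³.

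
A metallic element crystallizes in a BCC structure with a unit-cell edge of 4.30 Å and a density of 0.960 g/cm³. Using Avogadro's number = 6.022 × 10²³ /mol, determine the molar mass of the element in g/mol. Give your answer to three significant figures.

A BCC cell has Z = 2 atoms; a = 4.300 × 10^-8 cm.
M = ρ·N_A·a³/Z = 0.960 × 6.022 × 10²³ × 7.951 × 10^-23 / 2 = 23.0 g/mol.

23.0 g/mol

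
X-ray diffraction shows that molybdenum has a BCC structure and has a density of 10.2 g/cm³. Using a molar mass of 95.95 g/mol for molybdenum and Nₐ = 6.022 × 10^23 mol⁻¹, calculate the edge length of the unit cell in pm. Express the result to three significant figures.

With Z = 2 atoms per BCC cell, a³ = Z·M/(N_A·ρ) = 2 × 95.95 / (6.022 × 10²³ × 10.20 g/cm³) = 3.124 × 10^-23 cm³.
a = (3.124 × 10^-23)^(1/3) = 3.150 × 10^-8 cm = 315 pm.

315 pm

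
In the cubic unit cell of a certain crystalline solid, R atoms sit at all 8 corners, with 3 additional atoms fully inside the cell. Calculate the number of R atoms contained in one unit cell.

4

Corner atoms are shared by 8 cells (1/8 each), interior atoms are unshared.
Net atoms = 8 × 1/8 + 3 = 1 + 3 = 4.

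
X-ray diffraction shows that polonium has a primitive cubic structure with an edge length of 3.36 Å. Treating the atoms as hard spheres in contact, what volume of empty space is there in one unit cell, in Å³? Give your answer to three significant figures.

In a simple cubic lattice atoms touch along the cell edge, so a = 2r, so r = 0.5000a = 1.680 Å.
V_cell = a³ = 37.93 Å³; V_atoms = 1 × (4/3)πr³ = 19.86 Å³.
Empty space = 37.93 − 19.86 = 18.1 Å³.

18.1 Å³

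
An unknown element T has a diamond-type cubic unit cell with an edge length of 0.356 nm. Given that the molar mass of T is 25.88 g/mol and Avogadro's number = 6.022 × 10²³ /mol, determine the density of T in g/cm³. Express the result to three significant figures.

7.62 g/cm³

A diamond cubic unit cell contains Z = 8 atoms.
Cell volume: a³ = (0.356 nm)³ = (3.560 × 10^-8 cm)³ = 4.512 × 10^-23 cm³.
ρ = Z·M/(N_A·a³) = 8 × 25.88 / (6.022 × 10²³ × 4.512 × 10^-23) = 7.620 g/cm³.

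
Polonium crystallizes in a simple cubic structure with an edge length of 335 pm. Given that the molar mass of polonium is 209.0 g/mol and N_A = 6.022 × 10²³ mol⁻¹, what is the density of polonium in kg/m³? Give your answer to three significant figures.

9230 kg/m³

A simple cubic unit cell contains Z = 1 atom.
Cell volume: a³ = (335 pm)³ = (3.350 × 10^-8 cm)³ = 3.760 × 10^-23 cm³.
ρ = Z·M/(N_A·a³) = 1 × 209.0 / (6.022 × 10²³ × 3.760 × 10^-23) = 9.231 g/cm³ = 9230 kg/m³.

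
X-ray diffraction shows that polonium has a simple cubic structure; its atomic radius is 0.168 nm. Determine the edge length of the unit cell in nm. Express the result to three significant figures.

In a simple cubic lattice, atoms touch along the cell edge, so a = 2r.
a = 2r = 2 × 0.168 = 0.336 nm.

0.336 nm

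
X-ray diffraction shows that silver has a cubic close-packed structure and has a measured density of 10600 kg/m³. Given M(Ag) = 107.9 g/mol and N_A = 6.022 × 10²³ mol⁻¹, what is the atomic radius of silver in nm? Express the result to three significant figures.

0.144 nm

For an FCC cell (Z = 4), a³ = Z·M/(N_A·ρ) = 4 × 107.9 / (6.022 × 10²³ × 10.60) = 6.761 × 10^-23 cm³, so a = 4.074 × 10^-8 cm = 0.4074 nm.
Atoms touch along the face diagonal, so √2·a = 4r, so r = 0.3536 × a = 0.144 nm.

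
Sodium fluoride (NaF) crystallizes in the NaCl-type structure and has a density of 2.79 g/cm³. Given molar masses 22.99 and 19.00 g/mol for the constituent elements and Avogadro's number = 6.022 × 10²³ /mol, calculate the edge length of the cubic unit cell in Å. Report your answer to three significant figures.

M(NaF) = 41.99 g/mol; Z = 4 formula units per cell.
a³ = Z·M/(N_A·ρ) = 4 × 41.99 / (6.022 × 10²³ × 2.79) = 9.997 × 10^-23 cm³, so a = 4.641 × 10^-8 cm = 4.64 Å.

4.64 Å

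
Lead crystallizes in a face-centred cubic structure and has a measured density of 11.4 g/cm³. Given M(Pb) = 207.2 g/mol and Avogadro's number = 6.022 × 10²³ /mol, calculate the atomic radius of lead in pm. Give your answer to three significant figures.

175 pm

For an FCC cell (Z = 4), a³ = Z·M/(N_A·ρ) = 4 × 207.2 / (6.022 × 10²³ × 11.40) = 1.207 × 10^-22 cm³, so a = 4.942 × 10^-8 cm = 494.2 pm.
Atoms touch along the face diagonal, so √2·a = 4r, so r = 0.3536 × a = 175 pm.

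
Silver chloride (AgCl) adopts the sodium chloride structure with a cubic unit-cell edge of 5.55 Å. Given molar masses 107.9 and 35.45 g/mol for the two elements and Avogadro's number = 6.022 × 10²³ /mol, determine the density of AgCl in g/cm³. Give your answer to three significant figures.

5.57 g/cm³

The sodium chloride structure contains Z = 4 formula units per cell; M(AgCl) = 107.9 + 35.45 = 143.35 g/mol.
a³ = (5.550 × 10^-8 cm)³ = 1.710 × 10^-22 cm³.
ρ = 4 × 143.35 / (6.022 × 10²³ × 1.710 × 10^-22) = 5.570 g/cm³.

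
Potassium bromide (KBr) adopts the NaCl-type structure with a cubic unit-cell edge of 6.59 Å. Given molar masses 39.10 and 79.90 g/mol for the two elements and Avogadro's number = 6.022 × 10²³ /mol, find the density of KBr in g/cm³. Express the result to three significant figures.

2.76 g/cm³

The NaCl-type structure contains Z = 4 formula units per cell; M(KBr) = 39.10 + 79.90 = 119.0 g/mol.
a³ = (6.590 × 10^-8 cm)³ = 2.862 × 10^-22 cm³.
ρ = 4 × 119.0 / (6.022 × 10²³ × 2.862 × 10^-22) = 2.762 g/cm³.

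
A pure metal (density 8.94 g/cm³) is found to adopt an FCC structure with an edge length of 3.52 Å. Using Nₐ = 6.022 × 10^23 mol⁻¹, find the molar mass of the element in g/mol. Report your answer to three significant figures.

58.7 g/mol

An FCC cell has Z = 4 atoms; a = 3.520 × 10^-8 cm.
M = ρ·N_A·a³/Z = 8.94 × 6.022 × 10²³ × 4.361 × 10^-23 / 4 = 58.7 g/mol.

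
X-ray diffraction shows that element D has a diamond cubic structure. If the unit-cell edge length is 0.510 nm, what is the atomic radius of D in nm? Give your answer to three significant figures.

0.110 nm

In a diamond cubic lattice, nearest neighbors lie along the body diagonal with √3·a = 8r.
r = √3·a/8 = 1.7321 × 0.510 / 8 = 0.110 nm.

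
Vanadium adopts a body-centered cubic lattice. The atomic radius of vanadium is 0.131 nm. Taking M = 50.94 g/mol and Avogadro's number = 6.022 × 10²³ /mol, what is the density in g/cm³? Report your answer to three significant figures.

6.11 g/cm³

In a BCC lattice, atoms touch along the body diagonal, so √3·a = 4r, giving a = 0.3025 nm = 3.025 × 10^-8 cm.
With Z = 2, ρ = Z·M/(N_A·a³) = 2 × 50.94 / (6.022 × 10²³ × 2.769 × 10^-23) = 6.110 g/cm³.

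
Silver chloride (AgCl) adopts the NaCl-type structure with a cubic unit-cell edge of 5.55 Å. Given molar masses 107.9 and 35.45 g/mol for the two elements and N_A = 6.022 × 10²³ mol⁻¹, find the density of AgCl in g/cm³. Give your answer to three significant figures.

The NaCl-type structure contains Z = 4 formula units per cell; M(AgCl) = 107.9 + 35.45 = 143.35 g/mol.
a³ = (5.550 × 10^-8 cm)³ = 1.710 × 10^-22 cm³.
ρ = 4 × 143.35 / (6.022 × 10²³ × 1.710 × 10^-22) = 5.570 g/cm³.

5.57 g/cm³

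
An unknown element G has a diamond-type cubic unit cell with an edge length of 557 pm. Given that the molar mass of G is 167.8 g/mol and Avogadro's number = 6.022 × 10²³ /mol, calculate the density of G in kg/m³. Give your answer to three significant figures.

A diamond cubic unit cell contains Z = 8 atoms.
Cell volume: a³ = (557 pm)³ = (5.570 × 10^-8 cm)³ = 1.728 × 10^-22 cm³.
ρ = Z·M/(N_A·a³) = 8 × 167.8 / (6.022 × 10²³ × 1.728 × 10^-22) = 12.90 g/cm³ = 12900 kg/m³.

12900 kg/m³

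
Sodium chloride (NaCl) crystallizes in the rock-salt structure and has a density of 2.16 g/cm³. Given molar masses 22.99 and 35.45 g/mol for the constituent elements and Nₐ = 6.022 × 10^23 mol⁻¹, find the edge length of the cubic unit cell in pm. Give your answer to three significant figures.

564 pm

M(NaCl) = 58.44 g/mol; Z = 4 formula units per cell.
a³ = Z·M/(N_A·ρ) = 4 × 58.44 / (6.022 × 10²³ × 2.16) = 1.797 × 10^-22 cm³, so a = 5.643 × 10^-8 cm = 564 pm.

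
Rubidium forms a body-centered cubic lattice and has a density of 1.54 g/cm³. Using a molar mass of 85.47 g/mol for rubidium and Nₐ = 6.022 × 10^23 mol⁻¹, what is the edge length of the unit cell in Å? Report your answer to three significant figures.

5.69 Å

With Z = 2 atoms per BCC cell, a³ = Z·M/(N_A·ρ) = 2 × 85.47 / (6.022 × 10²³ × 1.540 g/cm³) = 1.843 × 10^-22 cm³.
a = (1.843 × 10^-22)^(1/3) = 5.691 × 10^-8 cm = 5.69 Å.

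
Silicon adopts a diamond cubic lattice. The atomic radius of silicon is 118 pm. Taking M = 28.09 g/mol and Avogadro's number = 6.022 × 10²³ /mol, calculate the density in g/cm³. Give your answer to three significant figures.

2.30 g/cm³

In a diamond cubic lattice, nearest neighbors lie along the body diagonal with √3·a = 8r, giving a = 545.0 pm = 5.450 × 10^-8 cm.
With Z = 8, ρ = Z·M/(N_A·a³) = 8 × 28.09 / (6.022 × 10²³ × 1.619 × 10^-22) = 2.305 g/cm³.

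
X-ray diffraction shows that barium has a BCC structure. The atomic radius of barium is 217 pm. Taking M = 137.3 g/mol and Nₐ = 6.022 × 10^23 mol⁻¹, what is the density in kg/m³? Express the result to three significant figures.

3620 kg/m³

In a BCC lattice, atoms touch along the body diagonal, so √3·a = 4r, giving a = 501.1 pm = 5.011 × 10^-8 cm.
With Z = 2, ρ = Z·M/(N_A·a³) = 2 × 137.3 / (6.022 × 10²³ × 1.259 × 10^-22) = 3.623 g/cm³ = 3620 kg/m³.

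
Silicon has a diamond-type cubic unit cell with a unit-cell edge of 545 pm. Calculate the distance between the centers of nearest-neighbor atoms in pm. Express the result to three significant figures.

236 pm

In a diamond cubic structure, nearest neighbors lie along the body diagonal with √3·a = 8r; the nearest-neighbor distance equals 2r = 0.4330·a.
d = 0.4330 × 545 = 236 pm.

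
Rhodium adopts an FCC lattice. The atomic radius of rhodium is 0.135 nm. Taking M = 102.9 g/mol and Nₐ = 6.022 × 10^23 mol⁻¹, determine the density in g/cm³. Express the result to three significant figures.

12.3 g/cm³

In an FCC lattice, atoms touch along the face diagonal, so √2·a = 4r, giving a = 0.3818 nm = 3.818 × 10^-8 cm.
With Z = 4, ρ = Z·M/(N_A·a³) = 4 × 102.9 / (6.022 × 10²³ × 5.567 × 10^-23) = 12.28 g/cm³.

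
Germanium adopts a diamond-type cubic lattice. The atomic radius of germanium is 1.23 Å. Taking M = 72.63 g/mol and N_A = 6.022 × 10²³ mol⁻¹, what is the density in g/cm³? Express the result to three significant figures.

In a diamond cubic lattice, nearest neighbors lie along the body diagonal with √3·a = 8r, giving a = 5.681 Å = 5.681 × 10^-8 cm.
With Z = 8, ρ = Z·M/(N_A·a³) = 8 × 72.63 / (6.022 × 10²³ × 1.834 × 10^-22) = 5.262 g/cm³.

5.26 g/cm³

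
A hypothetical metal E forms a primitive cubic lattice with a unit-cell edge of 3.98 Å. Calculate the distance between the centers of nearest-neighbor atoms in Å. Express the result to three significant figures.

3.98 Å

In a simple cubic structure, atoms touch along the cell edge, so a = 2r; the nearest-neighbor distance equals 2r = 1.000·a.
d = 1.000 × 3.98 = 3.98 Å.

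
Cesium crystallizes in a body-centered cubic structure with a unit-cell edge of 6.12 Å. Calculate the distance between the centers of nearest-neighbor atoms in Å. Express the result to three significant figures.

5.30 Å

In a BCC structure, atoms touch along the body diagonal, so √3·a = 4r; the nearest-neighbor distance equals 2r = 0.8660·a.
d = 0.8660 × 6.12 = 5.30 Å.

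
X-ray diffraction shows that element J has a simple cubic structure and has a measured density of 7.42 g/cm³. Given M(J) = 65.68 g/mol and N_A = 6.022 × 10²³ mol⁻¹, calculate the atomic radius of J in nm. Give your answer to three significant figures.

For a simple cubic cell (Z = 1), a³ = Z·M/(N_A·ρ) = 1 × 65.68 / (6.022 × 10²³ × 7.420) = 1.470 × 10^-23 cm³, so a = 2.450 × 10^-8 cm = 0.2450 nm.
Atoms touch along the cell edge, so a = 2r, so r = 0.5000 × a = 0.122 nm.

0.122 nm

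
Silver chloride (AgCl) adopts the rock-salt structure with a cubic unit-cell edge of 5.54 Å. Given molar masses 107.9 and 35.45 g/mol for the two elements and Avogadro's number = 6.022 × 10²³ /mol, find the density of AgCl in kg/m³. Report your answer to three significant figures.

5600 kg/m³

The rock-salt structure contains Z = 4 formula units per cell; M(AgCl) = 107.9 + 35.45 = 143.35 g/mol.
a³ = (5.540 × 10^-8 cm)³ = 1.700 × 10^-22 cm³.
ρ = 4 × 143.35 / (6.022 × 10²³ × 1.700 × 10^-22) = 5.600 g/cm³ = 5600 kg/m³.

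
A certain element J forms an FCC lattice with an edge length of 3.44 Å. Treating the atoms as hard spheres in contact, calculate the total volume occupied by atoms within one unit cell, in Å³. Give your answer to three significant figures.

30.1 Å³

In an FCC lattice atoms touch along the face diagonal, so √2·a = 4r, so r = 0.3536a = 1.216 Å.
V_atoms = Z × (4/3)πr³ = 4 × (4/3)π × (1.216)³ = 30.1 Å³.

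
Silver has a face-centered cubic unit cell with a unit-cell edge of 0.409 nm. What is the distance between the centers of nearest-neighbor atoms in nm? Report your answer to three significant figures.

In an FCC structure, atoms touch along the face diagonal, so √2·a = 4r; the nearest-neighbor distance equals 2r = 0.7071·a.
d = 0.7071 × 0.409 = 0.289 nm.

0.289 nm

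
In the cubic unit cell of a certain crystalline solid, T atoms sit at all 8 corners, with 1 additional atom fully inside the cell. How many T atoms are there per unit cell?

Corner atoms are shared by 8 cells (1/8 each), interior atoms are unshared.
Net atoms = 8 × 1/8 + 1 = 1 + 1 = 2.

2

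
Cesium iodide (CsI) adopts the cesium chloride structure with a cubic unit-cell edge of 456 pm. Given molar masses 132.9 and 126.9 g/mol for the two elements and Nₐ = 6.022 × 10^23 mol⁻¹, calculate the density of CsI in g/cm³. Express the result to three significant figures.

The cesium chloride structure contains Z = 1 formula unit per cell; M(CsI) = 132.9 + 126.9 = 259.8 g/mol.
a³ = (4.560 × 10^-8 cm)³ = 9.482 × 10^-23 cm³.
ρ = 1 × 259.8 / (6.022 × 10²³ × 9.482 × 10^-23) = 4.550 g/cm³.

4.55 g/cm³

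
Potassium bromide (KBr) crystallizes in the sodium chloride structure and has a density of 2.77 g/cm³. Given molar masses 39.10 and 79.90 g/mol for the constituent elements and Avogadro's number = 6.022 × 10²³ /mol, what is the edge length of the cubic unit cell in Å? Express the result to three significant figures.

6.58 Å

M(KBr) = 119.0 g/mol; Z = 4 formula units per cell.
a³ = Z·M/(N_A·ρ) = 4 × 119.0 / (6.022 × 10²³ × 2.77) = 2.854 × 10^-22 cm³, so a = 6.584 × 10^-8 cm = 6.58 Å.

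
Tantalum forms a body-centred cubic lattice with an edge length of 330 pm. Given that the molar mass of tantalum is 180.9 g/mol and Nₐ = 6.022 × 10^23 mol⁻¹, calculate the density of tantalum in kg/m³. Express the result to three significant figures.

16700 kg/m³

A BCC unit cell contains Z = 2 atoms.
Cell volume: a³ = (330 pm)³ = (3.300 × 10^-8 cm)³ = 3.594 × 10^-23 cm³.
ρ = Z·M/(N_A·a³) = 2 × 180.9 / (6.022 × 10²³ × 3.594 × 10^-23) = 16.72 g/cm³ = 16700 kg/m³.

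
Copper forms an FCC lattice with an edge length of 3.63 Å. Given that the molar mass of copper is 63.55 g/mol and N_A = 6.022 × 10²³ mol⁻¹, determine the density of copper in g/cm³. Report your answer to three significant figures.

8.83 g/cm³

An FCC unit cell contains Z = 4 atoms.
Cell volume: a³ = (3.63 Å)³ = (3.630 × 10^-8 cm)³ = 4.783 × 10^-23 cm³.
ρ = Z·M/(N_A·a³) = 4 × 63.55 / (6.022 × 10²³ × 4.783 × 10^-23) = 8.825 g/cm³.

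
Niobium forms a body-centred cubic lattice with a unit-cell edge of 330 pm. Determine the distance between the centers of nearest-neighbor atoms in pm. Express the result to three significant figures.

In a BCC structure, atoms touch along the body diagonal, so √3·a = 4r; the nearest-neighbor distance equals 2r = 0.8660·a.
d = 0.8660 × 330 = 286 pm.

286 pm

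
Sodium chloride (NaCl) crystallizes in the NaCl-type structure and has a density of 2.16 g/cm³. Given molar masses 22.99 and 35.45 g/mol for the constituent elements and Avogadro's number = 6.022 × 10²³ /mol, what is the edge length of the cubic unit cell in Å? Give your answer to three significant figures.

5.64 Å

M(NaCl) = 58.44 g/mol; Z = 4 formula units per cell.
a³ = Z·M/(N_A·ρ) = 4 × 58.44 / (6.022 × 10²³ × 2.16) = 1.797 × 10^-22 cm³, so a = 5.643 × 10^-8 cm = 5.64 Å.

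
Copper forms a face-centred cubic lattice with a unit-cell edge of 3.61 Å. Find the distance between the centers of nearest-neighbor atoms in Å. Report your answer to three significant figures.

2.55 Å

In an FCC structure, atoms touch along the face diagonal, so √2·a = 4r; the nearest-neighbor distance equals 2r = 0.7071·a.
d = 0.7071 × 3.61 = 2.55 Å.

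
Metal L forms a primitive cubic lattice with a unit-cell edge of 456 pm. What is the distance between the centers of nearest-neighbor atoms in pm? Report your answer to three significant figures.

456 pm

In a simple cubic structure, atoms touch along the cell edge, so a = 2r; the nearest-neighbor distance equals 2r = 1.000·a.
d = 1.000 × 456 = 456 pm.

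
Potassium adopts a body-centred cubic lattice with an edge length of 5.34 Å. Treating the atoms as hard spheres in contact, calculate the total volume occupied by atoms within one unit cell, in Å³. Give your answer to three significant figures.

104 Å³

In a BCC lattice atoms touch along the body diagonal, so √3·a = 4r, so r = 0.4330a = 2.312 Å.
V_atoms = Z × (4/3)πr³ = 2 × (4/3)π × (2.312)³ = 104 Å³.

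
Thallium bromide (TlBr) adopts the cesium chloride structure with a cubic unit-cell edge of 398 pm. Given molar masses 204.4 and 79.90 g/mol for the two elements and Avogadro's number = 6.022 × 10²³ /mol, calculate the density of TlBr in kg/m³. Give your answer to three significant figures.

7490 kg/m³

The cesium chloride structure contains Z = 1 formula unit per cell; M(TlBr) = 204.4 + 79.90 = 284.3 g/mol.
a³ = (3.980 × 10^-8 cm)³ = 6.304 × 10^-23 cm³.
ρ = 1 × 284.3 / (6.022 × 10²³ × 6.304 × 10^-23) = 7.488 g/cm³ = 7490 kg/m³.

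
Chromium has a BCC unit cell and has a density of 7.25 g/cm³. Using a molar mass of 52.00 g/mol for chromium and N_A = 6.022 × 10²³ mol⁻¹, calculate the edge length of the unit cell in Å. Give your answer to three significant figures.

2.88 Å

With Z = 2 atoms per BCC cell, a³ = Z·M/(N_A·ρ) = 2 × 52.00 / (6.022 × 10²³ × 7.250 g/cm³) = 2.382 × 10^-23 cm³.
a = (2.382 × 10^-23)^(1/3) = 2.877 × 10^-8 cm = 2.88 Å.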